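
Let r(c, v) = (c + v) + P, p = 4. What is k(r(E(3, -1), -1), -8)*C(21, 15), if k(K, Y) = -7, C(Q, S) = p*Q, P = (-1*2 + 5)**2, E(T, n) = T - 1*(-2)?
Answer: -588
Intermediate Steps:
E(T, n) = 2 + T (E(T, n) = T + 2 = 2 + T)
P = 9 (P = (-2 + 5)**2 = 3**2 = 9)
C(Q, S) = 4*Q
r(c, v) = 9 + c + v (r(c, v) = (c + v) + 9 = 9 + c + v)
k(r(E(3, -1), -1), -8)*C(21, 15) = -28*21 = -7*84 = -588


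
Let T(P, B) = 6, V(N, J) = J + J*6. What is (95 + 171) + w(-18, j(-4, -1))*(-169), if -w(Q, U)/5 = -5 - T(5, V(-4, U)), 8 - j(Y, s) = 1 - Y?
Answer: -9029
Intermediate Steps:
V(N, J) = 7*J (V(N, J) = J + 6*J = 7*J)
j(Y, s) = 7 + Y (j(Y, s) = 8 - (1 - Y) = 8 + (-1 + Y) = 7 + Y)
w(Q, U) = 55 (w(Q, U) = -5*(-5 - 1*6) = -5*(-5 - 6) = -5*(-11) = 55)
(95 + 171) + w(-18, j(-4, -1))*(-169) = (95 + 171) + 55*(-169) = 266 - 9295 = -9029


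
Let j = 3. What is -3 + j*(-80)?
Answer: -243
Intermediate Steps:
-3 + j*(-80) = -3 + 3*(-80) = -3 - 240 = -243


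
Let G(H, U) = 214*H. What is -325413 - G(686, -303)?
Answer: -472217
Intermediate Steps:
-325413 - G(686, -303) = -325413 - 214*686 = -325413 - 1*146804 = -325413 - 146804 = -472217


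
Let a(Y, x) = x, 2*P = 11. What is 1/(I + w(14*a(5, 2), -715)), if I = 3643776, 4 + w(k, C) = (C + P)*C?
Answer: 2/8302129 ≈ 2.4090e-7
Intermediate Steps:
P = 11/2 (P = (½)*11 = 11/2 ≈ 5.5000)
w(k, C) = -4 + C*(11/2 + C) (w(k, C) = -4 + (C + 11/2)*C = -4 + (11/2 + C)*C = -4 + C*(11/2 + C))
1/(I + w(14*a(5, 2), -715)) = 1/(3643776 + (-4 + (-715)² + (11/2)*(-715))) = 1/(3643776 + (-4 + 511225 - 7865/2)) = 1/(3643776 + 1014577/2) = 1/(8302129/2) = 2/8302129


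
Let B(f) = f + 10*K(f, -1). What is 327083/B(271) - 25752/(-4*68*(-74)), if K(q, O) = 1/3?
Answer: 66653331/55964 ≈ 1191.0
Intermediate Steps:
K(q, O) = ⅓
B(f) = 10/3 + f (B(f) = f + 10*(⅓) = f + 10/3 = 10/3 + f)
327083/B(271) - 25752/(-4*68*(-74)) = 327083/(10/3 + 271) - 25752/(-4*68*(-74)) = 327083/(823/3) - 25752/((-272*(-74))) = 327083*(3/823) - 25752/20128 = 981249/823 - 25752*1/20128 = 981249/823 - 87/68 = 66653331/55964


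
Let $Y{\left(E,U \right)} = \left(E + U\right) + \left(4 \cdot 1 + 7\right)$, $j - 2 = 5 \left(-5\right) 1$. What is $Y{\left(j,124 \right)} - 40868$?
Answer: $-40756$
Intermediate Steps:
$j = -23$ ($j = 2 + 5 \left(-5\right) 1 = 2 - 25 = -23$)
$Y{\left(E,U \right)} = 11 + E + U$ ($Y{\left(E,U \right)} = \left(E + U\right) + \left(4 + 7\right) = \left(E + U\right) + 11 = 11 + E + U$)
$Y{\left(j,124 \right)} - 40868 = \left(11 - 23 + 124\right) - 40868 = 112 - 40868 = -40756$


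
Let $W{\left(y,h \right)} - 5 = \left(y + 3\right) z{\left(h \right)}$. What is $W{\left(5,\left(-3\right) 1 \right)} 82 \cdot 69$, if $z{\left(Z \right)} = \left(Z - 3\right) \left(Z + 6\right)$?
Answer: $-786462$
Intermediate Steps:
$z{\left(Z \right)} = \left(-3 + Z\right) \left(6 + Z\right)$
$W{\left(y,h \right)} = 5 + \left(3 + y\right) \left(-18 + h^{2} + 3 h\right)$ ($W{\left(y,h \right)} = 5 + \left(y + 3\right) \left(-18 + h^{2} + 3 h\right) = 5 + \left(3 + y\right) \left(-18 + h^{2} + 3 h\right)$)
$W{\left(5,\left(-3\right) 1 \right)} 82 \cdot 69 = \left(-49 + 3 \left(\left(-3\right) 1\right)^{2} + 9 \left(\left(-3\right) 1\right) + 5 \left(-18 + \left(\left(-3\right) 1\right)^{2} + 3 \left(\left(-3\right) 1\right)\right)\right) 82 \cdot 69 = \left(-49 + 3 \left(-3\right)^{2} + 9 \left(-3\right) + 5 \left(-18 + \left(-3\right)^{2} + 3 \left(-3\right)\right)\right) 82 \cdot 69 = \left(-49 + 3 \cdot 9 - 27 + 5 \left(-18 + 9 - 9\right)\right) 82 \cdot 69 = \left(-49 + 27 - 27 + 5 \left(-18\right)\right) 82 \cdot 69 = \left(-49 + 27 - 27 - 90\right) 82 \cdot 69 = \left(-139\right) 82 \cdot 69 = \left(-11398\right) 69 = -786462$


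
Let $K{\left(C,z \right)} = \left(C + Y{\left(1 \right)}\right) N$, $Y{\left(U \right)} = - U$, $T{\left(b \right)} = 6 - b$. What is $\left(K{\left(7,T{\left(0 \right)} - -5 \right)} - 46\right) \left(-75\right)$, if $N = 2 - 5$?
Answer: $4800$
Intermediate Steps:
$N = -3$ ($N = 2 - 5 = -3$)
$K{\left(C,z \right)} = 3 - 3 C$ ($K{\left(C,z \right)} = \left(C - 1\right) \left(-3\right) = \left(-1 + C\right) \left(-3\right) = 3 - 3 C$)
$\left(K{\left(7,T{\left(0 \right)} - -5 \right)} - 46\right) \left(-75\right) = \left(\left(3 - 21\right) - 46\right) \left(-75\right) = \left(-18 - 46\right) \left(-75\right) = \left(-64\right) \left(-75\right) = 4800$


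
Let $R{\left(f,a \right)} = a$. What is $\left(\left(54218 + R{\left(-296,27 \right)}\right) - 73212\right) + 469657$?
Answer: $450690$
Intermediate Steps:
$\left(\left(54218 + R{\left(-296,27 \right)}\right) - 73212\right) + 469657 = \left(\left(54218 + 27\right) - 73212\right) + 469657 = \left(54245 - 73212\right) + 469657 = -18967 + 469657 = 450690$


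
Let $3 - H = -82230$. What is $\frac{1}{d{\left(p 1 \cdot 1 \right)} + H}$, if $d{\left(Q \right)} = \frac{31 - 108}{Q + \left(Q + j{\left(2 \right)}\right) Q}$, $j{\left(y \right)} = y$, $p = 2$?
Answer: $\frac{10}{822253} \approx 1.2162 \cdot 10^{-5}$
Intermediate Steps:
$H = 82233$ ($H = 3 - -82230 = 3 + 82230 = 82233$)
$d{\left(Q \right)} = - \frac{77}{Q + Q \left(2 + Q\right)}$ ($d{\left(Q \right)} = \frac{31 - 108}{Q + \left(Q + 2\right) Q} = - \frac{77}{Q + \left(2 + Q\right) Q} = - \frac{77}{Q + Q \left(2 + Q\right)}$)
$\frac{1}{d{\left(p 1 \cdot 1 \right)} + H} = \frac{1}{- \frac{77}{2 \cdot 1 \cdot 1 \left(3 + 2 \cdot 1 \cdot 1\right)} + 82233} = \frac{1}{- \frac{77}{2 \cdot 1 \left(3 + 2 \cdot 1\right)} + 82233} = \frac{1}{- \frac{77}{2 \left(3 + 2\right)} + 82233} = \frac{1}{\left(-77\right) \frac{1}{2} \cdot \frac{1}{5} + 82233} = \frac{1}{- \frac{77}{10} + 82233} = \frac{1}{\frac{822253}{10}} = \frac{10}{822253}$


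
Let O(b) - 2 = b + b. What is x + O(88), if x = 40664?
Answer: 40842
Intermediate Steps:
O(b) = 2 + 2*b (O(b) = 2 + (b + b) = 2 + 2*b)
x + O(88) = 40664 + (2 + 2*88) = 40664 + (2 + 176) = 40664 + 178 = 40842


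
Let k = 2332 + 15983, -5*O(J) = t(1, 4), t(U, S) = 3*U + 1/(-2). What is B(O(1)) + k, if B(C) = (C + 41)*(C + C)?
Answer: 36549/2 ≈ 18275.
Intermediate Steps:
t(U, S) = -1/2 + 3*U (t(U, S) = 3*U - 1/2 = -1/2 + 3*U)
O(J) = -1/2 (O(J) = -(-1/2 + 3*1)/5 = -(-1/2 + 3)/5 = -1/5*5/2 = -1/2)
k = 18315
B(C) = 2*C*(41 + C) (B(C) = (41 + C)*(2*C) = 2*C*(41 + C))
B(O(1)) + k = 2*(-1/2)*(41 - 1/2) + 18315 = 2*(-1/2)*(81/2) + 18315 = -81/2 + 18315 = 36549/2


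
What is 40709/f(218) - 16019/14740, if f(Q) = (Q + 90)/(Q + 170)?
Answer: 5291243687/103180 ≈ 51282.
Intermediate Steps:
f(Q) = (90 + Q)/(170 + Q)
40709/f(218) - 16019/14740 = 40709/(((90 + 218)/(170 + 218))) - 16019/14740 = 40709/((308/388)) - 16019*1/14740 = 40709/(((1/388)*308)) - 16019/14740 = 40709/(77/97) - 16019/14740 = 40709*(97/77) - 16019/14740 = 3948773/77 - 16019/14740 = 5291243687/103180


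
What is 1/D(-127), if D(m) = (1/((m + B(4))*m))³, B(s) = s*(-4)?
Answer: 5989895907281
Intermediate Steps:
B(s) = -4*s
D(m) = 1/(m³*(-16 + m)³) (D(m) = (1/((m - 4*4)*m))³ = (1/((m - 16)*m))³ = (1/((-16 + m)*m))³ = (1/(m*(-16 + m)))³ = 1/(m³*(-16 + m)³))
1/D(-127) = 1/(1/((-127)³*(-16 - 127)³)) = 1/(-1/2048383/(-143)³) = 1/(-1/2048383*(-1/2924207)) = 1/(1/5989895907281) = 5989895907281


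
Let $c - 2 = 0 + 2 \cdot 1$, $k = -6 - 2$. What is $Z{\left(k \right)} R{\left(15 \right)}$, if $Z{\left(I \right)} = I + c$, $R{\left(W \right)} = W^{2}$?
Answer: $-900$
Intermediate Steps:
$k = -8$
$c = 4$ ($c = 2 + \left(0 + 2 \cdot 1\right) = 2 + \left(0 + 2\right) = 2 + 2 = 4$)
$Z{\left(I \right)} = 4 + I$ ($Z{\left(I \right)} = I + 4 = 4 + I$)
$Z{\left(k \right)} R{\left(15 \right)} = \left(4 - 8\right) 15^{2} = \left(-4\right) 225 = -900$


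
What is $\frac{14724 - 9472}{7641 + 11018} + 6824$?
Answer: $\frac{127334268}{18659} \approx 6824.3$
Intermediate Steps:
$\frac{14724 - 9472}{7641 + 11018} + 6824 = \frac{5252}{18659} + 6824 = \frac{127334268}{18659}$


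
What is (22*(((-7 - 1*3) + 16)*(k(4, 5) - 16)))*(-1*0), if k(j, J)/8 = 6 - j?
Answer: 0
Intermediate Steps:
k(j, J) = 48 - 8*j (k(j, J) = 8*(6 - j) = 48 - 8*j)
(22*(((-7 - 1*3) + 16)*(k(4, 5) - 16)))*(-1*0) = (22*(((-7 - 1*3) + 16)*((48 - 8*4) - 16)))*(-1*0) = (22*(((-7 - 3) + 16)*((48 - 32) - 16)))*0 = (22*((-10 + 16)*(16 - 16)))*0 = (22*(6*0))*0 = (22*0)*0 = 0*0 = 0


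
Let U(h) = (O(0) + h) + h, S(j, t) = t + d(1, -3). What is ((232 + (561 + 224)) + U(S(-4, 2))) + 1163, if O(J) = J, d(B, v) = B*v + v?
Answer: 2172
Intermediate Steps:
d(B, v) = v + B*v
S(j, t) = -6 + t (S(j, t) = t - 3*(1 + 1) = t - 3*2 = t - 6 = -6 + t)
U(h) = 2*h (U(h) = (0 + h) + h = h + h = 2*h)
((232 + (561 + 224)) + U(S(-4, 2))) + 1163 = ((232 + (561 + 224)) + 2*(-6 + 2)) + 1163 = ((232 + 785) + 2*(-4)) + 1163 = (1017 - 8) + 1163 = 1009 + 1163 = 2172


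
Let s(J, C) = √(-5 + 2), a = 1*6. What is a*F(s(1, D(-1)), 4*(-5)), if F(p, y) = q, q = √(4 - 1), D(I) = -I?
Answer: 6*√3 ≈ 10.392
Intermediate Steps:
a = 6
q = √3 ≈ 1.7320
s(J, C) = I*√3 (s(J, C) = √(-3) = I*√3)
F(p, y) = √3
a*F(s(1, D(-1)), 4*(-5)) = 6*√3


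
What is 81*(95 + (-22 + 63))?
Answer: 11016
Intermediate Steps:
81*(95 + (-22 + 63)) = 81*(95 + 41) = 81*136 = 11016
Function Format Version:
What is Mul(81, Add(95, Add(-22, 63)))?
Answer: 11016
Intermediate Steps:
Mul(81, Add(95, Add(-22, 63))) = Mul(81, Add(95, 41)) = Mul(81, 136) = 11016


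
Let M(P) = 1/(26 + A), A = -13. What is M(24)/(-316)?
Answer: -1/4108 ≈ -0.00024343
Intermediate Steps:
M(P) = 1/13 (M(P) = 1/(26 - 13) = 1/13)
M(24)/(-316) = (1/13)/(-316) = (1/13)*(-1/316) = -1/4108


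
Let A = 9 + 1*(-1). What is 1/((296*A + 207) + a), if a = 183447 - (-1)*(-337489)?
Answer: -1/151467 ≈ -6.6021e-6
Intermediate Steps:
a = -154042 (a = 183447 - 1*337489 = 183447 - 337489 = -154042)
A = 8 (A = 9 - 1 = 8)
1/((296*A + 207) + a) = 1/((296*8 + 207) - 154042) = 1/((2368 + 207) - 154042) = 1/(2575 - 154042) = 1/(-151467) = -1/151467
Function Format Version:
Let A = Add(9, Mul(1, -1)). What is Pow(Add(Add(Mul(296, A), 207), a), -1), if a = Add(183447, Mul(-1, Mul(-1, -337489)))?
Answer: Rational(-1, 151467) ≈ -6.6021e-6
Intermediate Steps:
a = -154042 (a = Add(183447, Mul(-1, 337489)) = Add(183447, -337489) = -154042)
A = 8 (A = Add(9, -1) = 8)
Pow(Add(Add(Mul(296, A), 207), a), -1) = Pow(Add(Add(Mul(296, 8), 207), -154042), -1) = Pow(Add(Add(2368, 207), -154042), -1) = Pow(Add(2575, -154042), -1) = Pow(-151467, -1) = Rational(-1, 151467)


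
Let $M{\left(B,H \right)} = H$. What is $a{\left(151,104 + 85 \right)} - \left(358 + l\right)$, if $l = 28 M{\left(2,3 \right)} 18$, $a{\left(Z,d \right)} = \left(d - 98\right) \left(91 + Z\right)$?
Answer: $20152$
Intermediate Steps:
$a{\left(Z,d \right)} = \left(-98 + d\right) \left(91 + Z\right)$
$l = 1512$ ($l = 28 \cdot 3 \cdot 18 = 84 \cdot 18 = 1512$)
$a{\left(151,104 + 85 \right)} - \left(358 + l\right) = \left(-8918 - 14798 + 91 \left(104 + 85\right) + 151 \left(104 + 85\right)\right) - 1870 = \left(-8918 - 14798 + 91 \cdot 189 + 151 \cdot 189\right) - 1870 = \left(-8918 - 14798 + 17199 + 28539\right) - 1870 = 22022 - 1870 = 20152$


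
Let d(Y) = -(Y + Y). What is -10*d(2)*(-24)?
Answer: -960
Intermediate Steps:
d(Y) = -2*Y
-10*d(2)*(-24) = -(-20)*2*(-24) = -10*(-4)*(-24) = 40*(-24) = -960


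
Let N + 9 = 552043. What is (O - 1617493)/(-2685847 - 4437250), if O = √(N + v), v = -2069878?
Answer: 1617493/7123097 - 2*I*√379461/7123097 ≈ 0.22708 - 0.00017296*I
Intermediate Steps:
N = 552034 (N = -9 + 552043 = 552034)
O = 2*I*√379461 (O = √(552034 - 2069878) = √(-1517844) = 2*I*√379461 ≈ 1232.0*I)
(O - 1617493)/(-2685847 - 4437250) = (2*I*√379461 - 1617493)/(-2685847 - 4437250) = (-1617493 + 2*I*√379461)/(-7123097) = (-1617493 + 2*I*√379461)*(-1/7123097) = 1617493/7123097 - 2*I*√379461/7123097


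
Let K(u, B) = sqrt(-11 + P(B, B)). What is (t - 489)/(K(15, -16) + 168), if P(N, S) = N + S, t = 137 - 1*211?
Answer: -94584/28267 + 563*I*sqrt(43)/28267 ≈ -3.3461 + 0.13061*I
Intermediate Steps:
t = -74 (t = 137 - 211 = -74)
K(u, B) = sqrt(-11 + 2*B) (K(u, B) = sqrt(-11 + (B + B)) = sqrt(-11 + 2*B))
(t - 489)/(K(15, -16) + 168) = (-74 - 489)/(sqrt(-11 + 2*(-16)) + 168) = -563/(sqrt(-11 - 32) + 168) = -563/(sqrt(-43) + 168) = -563/(I*sqrt(43) + 168) = -563/(168 + I*sqrt(43))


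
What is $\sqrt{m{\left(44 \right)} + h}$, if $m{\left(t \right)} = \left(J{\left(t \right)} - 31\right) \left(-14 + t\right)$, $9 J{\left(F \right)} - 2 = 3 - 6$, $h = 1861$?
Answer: $\frac{11 \sqrt{69}}{3} \approx 30.458$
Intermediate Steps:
$J{\left(F \right)} = - \frac{1}{9}$ ($J{\left(F \right)} = \frac{2}{9} + \frac{3 - 6}{9} = \frac{2}{9} + \frac{1}{9} \left(-3\right) = \frac{2}{9} - \frac{1}{3} = - \frac{1}{9}$)
$m{\left(t \right)} = \frac{3920}{9} - \frac{280 t}{9}$ ($m{\left(t \right)} = \left(- \frac{1}{9} - 31\right) \left(-14 + t\right) = - \frac{280 \left(-14 + t\right)}{9} = \frac{3920}{9} - \frac{280 t}{9}$)
$\sqrt{m{\left(44 \right)} + h} = \sqrt{\left(\frac{3920}{9} - \frac{12320}{9}\right) + 1861} = \sqrt{- \frac{2800}{3} + 1861} = \sqrt{\frac{2783}{3}} = \frac{11 \sqrt{69}}{3}$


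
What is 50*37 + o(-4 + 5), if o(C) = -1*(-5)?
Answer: 1855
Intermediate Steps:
o(C) = 5
50*37 + o(-4 + 5) = 50*37 + 5 = 1850 + 5 = 1855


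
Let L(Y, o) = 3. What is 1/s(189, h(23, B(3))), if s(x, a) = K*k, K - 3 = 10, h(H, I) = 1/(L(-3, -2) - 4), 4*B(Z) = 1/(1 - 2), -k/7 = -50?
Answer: 1/4550 ≈ 0.00021978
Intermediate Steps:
k = 350 (k = -7*(-50) = 350)
B(Z) = -¼ (B(Z) = 1/(4*(1 - 2)) = (¼)/(-1) = (¼)*(-1) = -¼)
h(H, I) = -1 (h(H, I) = 1/(3 - 4) = 1/(-1) = -1)
K = 13 (K = 3 + 10 = 13)
s(x, a) = 4550 (s(x, a) = 13*350 = 4550)
1/s(189, h(23, B(3))) = 1/4550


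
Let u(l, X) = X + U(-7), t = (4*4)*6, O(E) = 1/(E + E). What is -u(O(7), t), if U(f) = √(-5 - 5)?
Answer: -96 - I*√10 ≈ -96.0 - 3.1623*I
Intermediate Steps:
U(f) = I*√10 (U(f) = √(-10) = I*√10)
O(E) = 1/(2*E)
t = 96 (t = 16*6 = 96)
u(l, X) = X + I*√10
-u(O(7), t) = -(96 + I*√10) = -96 - I*√10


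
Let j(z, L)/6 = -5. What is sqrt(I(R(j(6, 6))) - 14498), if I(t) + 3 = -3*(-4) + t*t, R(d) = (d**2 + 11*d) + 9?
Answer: 4*sqrt(20047) ≈ 566.35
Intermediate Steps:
j(z, L) = -30 (j(z, L) = 6*(-5) = -30)
R(d) = 9 + d**2 + 11*d
I(t) = 9 + t**2 (I(t) = -3 + (-3*(-4) + t*t) = -3 + (12 + t**2) = 9 + t**2)
sqrt(I(R(j(6, 6))) - 14498) = sqrt((9 + (9 + (-30)**2 + 11*(-30))**2) - 14498) = sqrt((9 + (9 + 900 - 330)**2) - 14498) = sqrt((9 + 579**2) - 14498) = sqrt((9 + 335241) - 14498) = sqrt(335250 - 14498) = sqrt(320752) = 4*sqrt(20047)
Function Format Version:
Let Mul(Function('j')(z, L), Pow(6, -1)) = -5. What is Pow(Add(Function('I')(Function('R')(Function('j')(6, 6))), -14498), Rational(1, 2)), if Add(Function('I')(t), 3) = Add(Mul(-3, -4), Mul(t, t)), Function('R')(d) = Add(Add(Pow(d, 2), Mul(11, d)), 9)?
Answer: Mul(4, Pow(20047, Rational(1, 2))) ≈ 566.35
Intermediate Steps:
Function('j')(z, L) = -30 (Function('j')(z, L) = Mul(6, -5) = -30)
Function('R')(d) = Add(9, Pow(d, 2), Mul(11, d))
Function('I')(t) = Add(9, Pow(t, 2)) (Function('I')(t) = Add(-3, Add(Mul(-3, -4), Mul(t, t))) = Add(-3, Add(12, Pow(t, 2))) = Add(9, Pow(t, 2)))
Pow(Add(Function('I')(Function('R')(Function('j')(6, 6))), -14498), Rational(1, 2)) = Pow(Add(Add(9, Pow(Add(9, Pow(-30, 2), Mul(11, -30)), 2)), -14498), Rational(1, 2)) = Pow(Add(Add(9, Pow(Add(9, 900, -330), 2)), -14498), Rational(1, 2)) = Pow(Add(Add(9, Pow(579, 2)), -14498), Rational(1, 2)) = Pow(Add(Add(9, 335241), -14498), Rational(1, 2)) = Pow(Add(335250, -14498), Rational(1, 2)) = Pow(320752, Rational(1, 2)) = Mul(4, Pow(20047, Rational(1, 2)))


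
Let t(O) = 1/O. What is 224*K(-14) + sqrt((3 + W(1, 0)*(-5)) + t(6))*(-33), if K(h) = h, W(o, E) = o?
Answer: -3136 - 11*I*sqrt(66)/2 ≈ -3136.0 - 44.682*I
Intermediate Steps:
224*K(-14) + sqrt((3 + W(1, 0)*(-5)) + t(6))*(-33) = 224*(-14) + sqrt((3 + 1*(-5)) + 1/6)*(-33) = -3136 + sqrt((3 - 5) + 1/6)*(-33) = -3136 + sqrt(-2 + 1/6)*(-33) = -3136 + sqrt(-11/6)*(-33) = -3136 + (I*sqrt(66)/6)*(-33) = -3136 - 11*I*sqrt(66)/2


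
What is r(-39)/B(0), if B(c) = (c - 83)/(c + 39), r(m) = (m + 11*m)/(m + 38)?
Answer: -18252/83 ≈ -219.90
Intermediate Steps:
r(m) = 12*m/(38 + m) (r(m) = (12*m)/(38 + m) = 12*m/(38 + m))
B(c) = (-83 + c)/(39 + c)
r(-39)/B(0) = (12*(-39)/(38 - 39))/(((-83 + 0)/(39 + 0))) = (12*(-39)/(-1))/((-83/39)) = (12*(-39)*(-1))/(((1/39)*(-83))) = 468/(-83/39) = 468*(-39/83) = -18252/83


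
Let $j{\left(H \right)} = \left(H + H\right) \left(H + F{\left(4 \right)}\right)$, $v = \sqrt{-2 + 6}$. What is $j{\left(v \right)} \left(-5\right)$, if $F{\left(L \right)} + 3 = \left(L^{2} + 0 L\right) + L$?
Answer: $-380$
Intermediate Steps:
$v = 2$ ($v = \sqrt{4} = 2$)
$F{\left(L \right)} = -3 + L + L^{2}$ ($F{\left(L \right)} = -3 + \left(\left(L^{2} + 0 L\right) + L\right) = -3 + \left(\left(L^{2} + 0\right) + L\right) = -3 + \left(L^{2} + L\right) = -3 + \left(L + L^{2}\right) = -3 + L + L^{2}$)
$j{\left(H \right)} = 2 H \left(17 + H\right)$ ($j{\left(H \right)} = \left(H + H\right) \left(H + \left(-3 + 4 + 4^{2}\right)\right) = 2 H \left(H + \left(-3 + 4 + 16\right)\right) = 2 H \left(H + 17\right) = 2 H \left(17 + H\right)$)
$j{\left(v \right)} \left(-5\right) = 2 \cdot 2 \left(17 + 2\right) \left(-5\right) = 2 \cdot 2 \cdot 19 \left(-5\right) = 76 \left(-5\right) = -380$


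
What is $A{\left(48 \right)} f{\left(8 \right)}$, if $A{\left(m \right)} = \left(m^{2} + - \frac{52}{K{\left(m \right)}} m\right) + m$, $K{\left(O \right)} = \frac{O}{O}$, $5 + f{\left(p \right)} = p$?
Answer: $-432$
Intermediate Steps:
$f{\left(p \right)} = -5 + p$
$K{\left(O \right)} = 1$
$A{\left(m \right)} = m^{2} - 51 m$ ($A{\left(m \right)} = \left(m^{2} + - \frac{52}{1} m\right) + m = \left(m^{2} + \left(-52\right) 1 m\right) + m = \left(m^{2} - 52 m\right) + m = m^{2} - 51 m$)
$A{\left(48 \right)} f{\left(8 \right)} = 48 \left(-51 + 48\right) \left(-5 + 8\right) = 48 \left(-3\right) 3 = \left(-144\right) 3 = -432$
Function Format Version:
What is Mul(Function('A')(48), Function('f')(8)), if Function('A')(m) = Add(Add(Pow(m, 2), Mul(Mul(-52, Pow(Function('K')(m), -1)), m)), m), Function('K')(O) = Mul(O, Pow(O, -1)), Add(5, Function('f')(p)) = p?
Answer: -432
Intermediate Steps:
Function('f')(p) = Add(-5, p)
Function('K')(O) = 1
Function('A')(m) = Add(Pow(m, 2), Mul(-51, m)) (Function('A')(m) = Add(Add(Pow(m, 2), Mul(Mul(-52, Pow(1, -1)), m)), m) = Add(Add(Pow(m, 2), Mul(Mul(-52, 1), m)), m) = Add(Add(Pow(m, 2), Mul(-52, m)), m) = Add(Pow(m, 2), Mul(-51, m)))
Mul(Function('A')(48), Function('f')(8)) = Mul(Mul(48, Add(-51, 48)), Add(-5, 8)) = Mul(Mul(48, -3), 3) = Mul(-144, 3) = -432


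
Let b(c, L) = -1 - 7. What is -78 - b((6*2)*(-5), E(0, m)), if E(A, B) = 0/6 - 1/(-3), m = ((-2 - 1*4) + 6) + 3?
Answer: -70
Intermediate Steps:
m = 3 (m = ((-2 - 4) + 6) + 3 = (-6 + 6) + 3 = 0 + 3 = 3)
E(A, B) = ⅓ (E(A, B) = 0*(⅙) - 1*(-⅓) = 0 + ⅓ = ⅓)
b(c, L) = -8
-78 - b((6*2)*(-5), E(0, m)) = -78 - 1*(-8) = -78 + 8 = -70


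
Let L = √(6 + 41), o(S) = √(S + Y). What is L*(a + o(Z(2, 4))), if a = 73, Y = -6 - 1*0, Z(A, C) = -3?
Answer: √47*(73 + 3*I) ≈ 500.46 + 20.567*I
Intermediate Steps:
Y = -6 (Y = -6 + 0 = -6)
o(S) = √(-6 + S) (o(S) = √(S - 6) = √(-6 + S))
L = √47 ≈ 6.8557
L*(a + o(Z(2, 4))) = √47*(73 + √(-6 - 3)) = √47*(73 + √(-9)) = √47*(73 + 3*I)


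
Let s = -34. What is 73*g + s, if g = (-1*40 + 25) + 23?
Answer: 550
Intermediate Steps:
g = 8 (g = (-40 + 25) + 23 = -15 + 23 = 8)
73*g + s = 73*8 - 34 = 584 - 34 = 550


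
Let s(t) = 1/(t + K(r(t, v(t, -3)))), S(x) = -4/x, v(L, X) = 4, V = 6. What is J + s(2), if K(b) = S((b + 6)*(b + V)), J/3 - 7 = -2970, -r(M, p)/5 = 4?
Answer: -862184/97 ≈ -8888.5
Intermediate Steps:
r(M, p) = -20 (r(M, p) = -5*4 = -20)
J = -8889 (J = 21 + 3*(-2970) = 21 - 8910 = -8889)
K(b) = -4/(6 + b)² (K(b) = -4/(b + 6)² = -4/(6 + b)²)
s(t) = 1/(-1/49 + t) (s(t) = 1/(t - 4/(36 + (-20)² + 12*(-20))) = 1/(t - 4/(36 + 400 - 240)) = 1/(t - 4/196) = 1/(t - 4*1/196) = 1/(t - 1/49) = 1/(-1/49 + t))
J + s(2) = -8889 + 49/(-1 + 49*2) = -8889 + 49/(-1 + 98) = -8889 + 49/97 = -862184/97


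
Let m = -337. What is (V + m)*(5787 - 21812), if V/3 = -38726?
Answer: 1867152875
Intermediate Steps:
V = -116178 (V = 3*(-38726) = -116178)
(V + m)*(5787 - 21812) = (-116178 - 337)*(5787 - 21812) = -116515*(-16025) = 1867152875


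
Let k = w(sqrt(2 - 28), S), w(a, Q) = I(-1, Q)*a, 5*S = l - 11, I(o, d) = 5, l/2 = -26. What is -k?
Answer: -5*I*sqrt(26) ≈ -25.495*I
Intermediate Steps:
l = -52 (l = 2*(-26) = -52)
S = -63/5 (S = (-52 - 11)/5 = (1/5)*(-63) = -63/5 ≈ -12.600)
w(a, Q) = 5*a
k = 5*I*sqrt(26) (k = 5*sqrt(2 - 28) = 5*sqrt(-26) = 5*(I*sqrt(26)) = 5*I*sqrt(26) ≈ 25.495*I)
-k = -5*I*sqrt(26)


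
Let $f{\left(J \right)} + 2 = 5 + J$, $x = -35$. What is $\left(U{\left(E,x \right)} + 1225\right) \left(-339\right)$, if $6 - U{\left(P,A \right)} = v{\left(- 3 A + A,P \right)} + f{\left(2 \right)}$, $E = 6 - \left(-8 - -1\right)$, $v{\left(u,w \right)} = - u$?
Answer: $-439344$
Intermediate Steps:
$f{\left(J \right)} = 3 + J$ ($f{\left(J \right)} = -2 + \left(5 + J\right) = 3 + J$)
$E = 13$ ($E = 6 - \left(-8 + 1\right) = 6 - -7 = 6 + 7 = 13$)
$U{\left(P,A \right)} = 1 - 2 A$ ($U{\left(P,A \right)} = 6 - \left(- (- 3 A + A) + \left(3 + 2\right)\right) = 6 - \left(- \left(-2\right) A + 5\right) = 6 - \left(2 A + 5\right) = 6 - \left(5 + 2 A\right) = 1 - 2 A$)
$\left(U{\left(E,x \right)} + 1225\right) \left(-339\right) = \left(\left(1 - -70\right) + 1225\right) \left(-339\right) = \left(\left(1 + 70\right) + 1225\right) \left(-339\right) = \left(71 + 1225\right) \left(-339\right) = 1296 \left(-339\right) = -439344$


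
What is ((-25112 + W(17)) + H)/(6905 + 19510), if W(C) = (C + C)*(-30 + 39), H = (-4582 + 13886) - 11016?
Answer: -26518/26415 ≈ -1.0039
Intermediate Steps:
H = -1712 (H = 9304 - 11016 = -1712)
W(C) = 18*C (W(C) = (2*C)*9 = 18*C)
((-25112 + W(17)) + H)/(6905 + 19510) = ((-25112 + 18*17) - 1712)/(6905 + 19510) = ((-25112 + 306) - 1712)/26415 = (-24806 - 1712)*(1/26415) = -26518*1/26415 = -26518/26415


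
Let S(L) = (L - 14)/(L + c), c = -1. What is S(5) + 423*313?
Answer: 529587/4 ≈ 1.3240e+5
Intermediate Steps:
S(L) = (-14 + L)/(-1 + L) (S(L) = (L - 14)/(L - 1) = (-14 + L)/(-1 + L))
S(5) + 423*313 = (-14 + 5)/(-1 + 5) + 423*313 = -9/4 + 132399 = 529587/4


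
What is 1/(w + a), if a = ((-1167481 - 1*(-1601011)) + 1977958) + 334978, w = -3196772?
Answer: -1/450306 ≈ -2.2207e-6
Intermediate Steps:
a = 2746466 (a = ((-1167481 + 1601011) + 1977958) + 334978 = (433530 + 1977958) + 334978 = 2411488 + 334978 = 2746466)
1/(w + a) = 1/(-3196772 + 2746466) = 1/(-450306) = -1/450306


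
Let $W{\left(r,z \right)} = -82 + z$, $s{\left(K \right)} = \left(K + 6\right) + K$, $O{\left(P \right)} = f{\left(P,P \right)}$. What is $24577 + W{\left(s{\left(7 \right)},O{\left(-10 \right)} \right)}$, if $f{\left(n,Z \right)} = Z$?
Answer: $24485$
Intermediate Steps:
$O{\left(P \right)} = P$
$s{\left(K \right)} = 6 + 2 K$ ($s{\left(K \right)} = \left(6 + K\right) + K = 6 + 2 K$)
$24577 + W{\left(s{\left(7 \right)},O{\left(-10 \right)} \right)} = 24577 - 92 = 24485$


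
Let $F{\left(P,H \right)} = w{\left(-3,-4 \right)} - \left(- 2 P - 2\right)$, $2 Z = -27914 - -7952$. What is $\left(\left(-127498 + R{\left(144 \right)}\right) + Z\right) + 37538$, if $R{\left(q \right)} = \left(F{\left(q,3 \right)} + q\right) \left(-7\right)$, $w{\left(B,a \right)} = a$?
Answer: $-102951$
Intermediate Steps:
$Z = -9981$ ($Z = \frac{-27914 - -7952}{2} = \frac{-27914 + 7952}{2} = \frac{1}{2} \left(-19962\right) = -9981$)
$F{\left(P,H \right)} = -2 + 2 P$ ($F{\left(P,H \right)} = -4 - \left(- 2 P - 2\right) = -4 - \left(-2 - 2 P\right) = -4 + \left(2 + 2 P\right) = -2 + 2 P$)
$R{\left(q \right)} = 14 - 21 q$ ($R{\left(q \right)} = \left(\left(-2 + 2 q\right) + q\right) \left(-7\right) = \left(-2 + 3 q\right) \left(-7\right) = 14 - 21 q$)
$\left(\left(-127498 + R{\left(144 \right)}\right) + Z\right) + 37538 = \left(\left(-127498 + \left(14 - 3024\right)\right) - 9981\right) + 37538 = \left(\left(-127498 - 3010\right) - 9981\right) + 37538 = \left(-130508 - 9981\right) + 37538 = -140489 + 37538 = -102951$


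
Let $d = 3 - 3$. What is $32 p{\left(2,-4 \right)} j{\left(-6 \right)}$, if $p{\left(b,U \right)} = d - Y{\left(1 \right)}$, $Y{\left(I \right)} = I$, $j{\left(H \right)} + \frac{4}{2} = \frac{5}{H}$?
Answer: $\frac{272}{3} \approx 90.667$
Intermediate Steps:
$j{\left(H \right)} = -2 + \frac{5}{H}$
$d = 0$ ($d = 3 - 3 = 0$)
$p{\left(b,U \right)} = -1$ ($p{\left(b,U \right)} = 0 - 1 = -1$)
$32 p{\left(2,-4 \right)} j{\left(-6 \right)} = 32 \left(-1\right) \left(-2 + \frac{5}{-6}\right) = - 32 \left(-2 + 5 \left(- \frac{1}{6}\right)\right) = - 32 \left(-2 - \frac{5}{6}\right) = \left(-32\right) \left(- \frac{17}{6}\right) = \frac{272}{3}$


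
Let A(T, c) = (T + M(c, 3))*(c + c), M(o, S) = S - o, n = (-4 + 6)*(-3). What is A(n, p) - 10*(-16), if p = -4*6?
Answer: -848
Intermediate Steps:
n = -6 (n = 2*(-3) = -6)
p = -24
A(T, c) = 2*c*(3 + T - c) (A(T, c) = (T + (3 - c))*(c + c) = (3 + T - c)*(2*c) = 2*c*(3 + T - c))
A(n, p) - 10*(-16) = 2*(-24)*(3 - 6 - 1*(-24)) - 10*(-16) = 2*(-24)*(3 - 6 + 24) + 160 = 2*(-24)*21 + 160 = -1008 + 160 = -848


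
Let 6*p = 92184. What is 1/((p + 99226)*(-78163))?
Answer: -1/8956698170 ≈ -1.1165e-10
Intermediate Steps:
p = 15364 (p = (⅙)*92184 = 15364)
1/((p + 99226)*(-78163)) = 1/((15364 + 99226)*(-78163)) = -1/78163/114590 = (1/114590)*(-1/78163) = -1/8956698170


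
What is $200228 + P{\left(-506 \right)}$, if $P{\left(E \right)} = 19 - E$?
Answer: $200753$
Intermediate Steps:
$200228 + P{\left(-506 \right)} = 200228 + \left(19 - -506\right) = 200228 + \left(19 + 506\right) = 200228 + 525 = 200753$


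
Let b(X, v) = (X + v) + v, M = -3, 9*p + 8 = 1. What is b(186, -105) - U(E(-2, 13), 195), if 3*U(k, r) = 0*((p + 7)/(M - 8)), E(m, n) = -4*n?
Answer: -24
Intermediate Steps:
p = -7/9 (p = -8/9 + (⅑)*1 = -8/9 + ⅑ = -7/9 ≈ -0.77778)
b(X, v) = X + 2*v
U(k, r) = 0 (U(k, r) = (0*((-7/9 + 7)/(-3 - 8)))/3 = (0*((56/9)/(-11)))/3 = (0*((56/9)*(-1/11)))/3 = (0*(-56/99))/3 = (⅓)*0 = 0)
b(186, -105) - U(E(-2, 13), 195) = (186 + 2*(-105)) - 1*0 = (186 - 210) + 0 = -24 + 0 = -24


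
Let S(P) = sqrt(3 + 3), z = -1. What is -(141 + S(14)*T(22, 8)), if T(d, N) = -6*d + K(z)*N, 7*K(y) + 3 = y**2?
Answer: -141 + 940*sqrt(6)/7 ≈ 187.93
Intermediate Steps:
K(y) = -3/7 + y**2/7
S(P) = sqrt(6)
T(d, N) = -6*d - 2*N/7 (T(d, N) = -6*d + (-3/7 + (1/7)*(-1)**2)*N = -6*d + (-3/7 + (1/7)*1)*N = -6*d + (-3/7 + 1/7)*N = -6*d - 2*N/7)
-(141 + S(14)*T(22, 8)) = -(141 + sqrt(6)*(-6*22 - 2/7*8)) = -(141 + sqrt(6)*(-132 - 16/7)) = -(141 + sqrt(6)*(-940/7)) = -(141 - 940*sqrt(6)/7) = -141 + 940*sqrt(6)/7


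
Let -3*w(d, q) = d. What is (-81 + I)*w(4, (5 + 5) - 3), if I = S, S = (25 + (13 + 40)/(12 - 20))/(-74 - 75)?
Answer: 32233/298 ≈ 108.16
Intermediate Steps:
w(d, q) = -d/3
S = -147/1192 (S = (25 + 53/(-8))/(-149) = (25 + 53*(-⅛))*(-1/149) = (25 - 53/8)*(-1/149) = (147/8)*(-1/149) = -147/1192 ≈ -0.12332)
I = -147/1192 ≈ -0.12332
(-81 + I)*w(4, (5 + 5) - 3) = (-81 - 147/1192)*(-⅓*4) = -96699/1192*(-4/3) = 32233/298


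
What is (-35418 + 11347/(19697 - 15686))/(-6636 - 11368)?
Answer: 20292893/10316292 ≈ 1.9671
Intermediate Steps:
(-35418 + 11347/(19697 - 15686))/(-6636 - 11368) = (-35418 + 11347/4011)/(-18004) = (-35418 + 11347*(1/4011))*(-1/18004) = (-35418 + 1621/573)*(-1/18004) = -20292893/573*(-1/18004) = 20292893/10316292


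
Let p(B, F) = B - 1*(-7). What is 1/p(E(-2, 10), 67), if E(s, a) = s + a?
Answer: 1/15 ≈ 0.066667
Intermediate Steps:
E(s, a) = a + s
p(B, F) = 7 + B (p(B, F) = B + 7 = 7 + B)
1/p(E(-2, 10), 67) = 1/(7 + (10 - 2)) = 1/(7 + 8) = 1/15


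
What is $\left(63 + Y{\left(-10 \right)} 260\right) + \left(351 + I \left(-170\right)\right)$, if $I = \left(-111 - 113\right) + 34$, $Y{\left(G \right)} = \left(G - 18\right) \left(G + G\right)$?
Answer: $178314$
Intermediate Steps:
$Y{\left(G \right)} = 2 G \left(-18 + G\right)$ ($Y{\left(G \right)} = \left(-18 + G\right) 2 G = 2 G \left(-18 + G\right)$)
$I = -190$ ($I = -224 + 34 = -190$)
$\left(63 + Y{\left(-10 \right)} 260\right) + \left(351 + I \left(-170\right)\right) = \left(63 + 2 \left(-10\right) \left(-18 - 10\right) 260\right) + \left(351 - -32300\right) = \left(63 + 2 \left(-10\right) \left(-28\right) 260\right) + \left(351 + 32300\right) = \left(63 + 560 \cdot 260\right) + 32651 = \left(63 + 145600\right) + 32651 = 145663 + 32651 = 178314$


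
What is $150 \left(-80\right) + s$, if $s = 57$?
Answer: $-11943$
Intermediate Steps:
$150 \left(-80\right) + s = 150 \left(-80\right) + 57 = -12000 + 57 = -11943$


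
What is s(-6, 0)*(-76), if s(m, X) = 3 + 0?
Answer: -228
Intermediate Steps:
s(m, X) = 3
s(-6, 0)*(-76) = 3*(-76) = -228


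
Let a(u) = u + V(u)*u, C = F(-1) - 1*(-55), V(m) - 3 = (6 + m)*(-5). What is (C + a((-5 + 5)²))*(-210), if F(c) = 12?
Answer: -14070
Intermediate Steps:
V(m) = -27 - 5*m (V(m) = 3 + (6 + m)*(-5) = 3 + (-30 - 5*m) = -27 - 5*m)
C = 67 (C = 12 - 1*(-55) = 12 + 55 = 67)
a(u) = u + u*(-27 - 5*u) (a(u) = u + (-27 - 5*u)*u = u + u*(-27 - 5*u))
(C + a((-5 + 5)²))*(-210) = (67 - (-5 + 5)²*(26 + 5*(-5 + 5)²))*(-210) = (67 - 1*0²*(26 + 5*0²))*(-210) = (67 - 1*0*(26 + 5*0))*(-210) = (67 - 1*0*(26 + 0))*(-210) = (67 - 1*0*26)*(-210) = (67 + 0)*(-210) = 67*(-210) = -14070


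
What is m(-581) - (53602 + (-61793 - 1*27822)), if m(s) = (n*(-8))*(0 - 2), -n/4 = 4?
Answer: 35757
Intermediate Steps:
n = -16 (n = -4*4 = -16)
m(s) = -256 (m(s) = (-16*(-8))*(0 - 2) = 128*(-2) = -256)
m(-581) - (53602 + (-61793 - 1*27822)) = -256 - (53602 + (-61793 - 1*27822)) = -256 - (53602 + (-61793 - 27822)) = -256 - (53602 - 89615) = -256 - 1*(-36013) = -256 + 36013 = 35757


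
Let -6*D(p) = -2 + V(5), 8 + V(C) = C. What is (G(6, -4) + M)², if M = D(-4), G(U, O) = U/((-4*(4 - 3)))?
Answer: 4/9 ≈ 0.44444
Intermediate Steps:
V(C) = -8 + C
D(p) = ⅚ (D(p) = -(-2 + (-8 + 5))/6 = -(-2 - 3)/6 = -⅙*(-5) = ⅚)
G(U, O) = -U/4 (G(U, O) = U/((-4*1)) = U/(-4) = U*(-¼) = -U/4)
M = ⅚ ≈ 0.83333
(G(6, -4) + M)² = (-¼*6 + ⅚)² = (-3/2 + ⅚)² = (-⅔)² = 4/9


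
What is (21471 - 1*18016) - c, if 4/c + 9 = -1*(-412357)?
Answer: 356165584/103087 ≈ 3455.0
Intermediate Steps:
c = 1/103087 (c = 4/(-9 - 1*(-412357)) = 4/(-9 + 412357) = 4/412348 = 4*(1/412348) = 1/103087 ≈ 9.7005e-6)
(21471 - 1*18016) - c = (21471 - 1*18016) - 1*1/103087 = (21471 - 18016) - 1/103087 = 3455 - 1/103087 = 356165584/103087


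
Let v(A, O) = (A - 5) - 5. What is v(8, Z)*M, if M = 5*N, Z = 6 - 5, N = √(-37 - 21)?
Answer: -10*I*√58 ≈ -76.158*I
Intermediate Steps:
N = I*√58 (N = √(-58) = I*√58 ≈ 7.6158*I)
Z = 1
v(A, O) = -10 + A (v(A, O) = (-5 + A) - 5 = -10 + A)
M = 5*I*√58 (M = 5*(I*√58) = 5*I*√58 ≈ 38.079*I)
v(8, Z)*M = (-10 + 8)*(5*I*√58) = -10*I*√58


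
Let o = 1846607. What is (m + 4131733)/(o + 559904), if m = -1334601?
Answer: 2797132/2406511 ≈ 1.1623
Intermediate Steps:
(m + 4131733)/(o + 559904) = (-1334601 + 4131733)/(1846607 + 559904) = 2797132/2406511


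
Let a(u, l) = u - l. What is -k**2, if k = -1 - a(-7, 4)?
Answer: -100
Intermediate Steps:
k = 10 (k = -1 - (-7 - 1*4) = -1 - (-7 - 4) = -1 - 1*(-11) = -1 + 11 = 10)
-k**2 = -1*10**2 = -1*100 = -100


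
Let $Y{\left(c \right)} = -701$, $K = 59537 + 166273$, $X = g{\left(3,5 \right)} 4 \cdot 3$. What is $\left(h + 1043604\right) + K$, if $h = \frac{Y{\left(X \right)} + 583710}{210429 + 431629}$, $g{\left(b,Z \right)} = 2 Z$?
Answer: $\frac{815037997021}{642058} \approx 1.2694 \cdot 10^{6}$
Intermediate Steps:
$X = 120$ ($X = 2 \cdot 5 \cdot 4 \cdot 3 = 10 \cdot 4 \cdot 3 = 40 \cdot 3 = 120$)
$K = 225810$
$h = \frac{583009}{642058}$ ($h = \frac{-701 + 583710}{210429 + 431629} = \frac{583009}{642058} \approx 0.90803$)
$\left(h + 1043604\right) + K = \left(\frac{583009}{642058} + 1043604\right) + 225810 = \frac{670054880041}{642058} + 225810 = \frac{815037997021}{642058}$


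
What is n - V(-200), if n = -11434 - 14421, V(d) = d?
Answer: -25655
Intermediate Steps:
n = -25855
n - V(-200) = -25855 - 1*(-200) = -25855 + 200 = -25655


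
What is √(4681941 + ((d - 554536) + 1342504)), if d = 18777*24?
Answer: √5920557 ≈ 2433.2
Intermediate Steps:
d = 450648
√(4681941 + ((d - 554536) + 1342504)) = √(4681941 + ((450648 - 554536) + 1342504)) = √(4681941 + (-103888 + 1342504)) = √(4681941 + 1238616) = √5920557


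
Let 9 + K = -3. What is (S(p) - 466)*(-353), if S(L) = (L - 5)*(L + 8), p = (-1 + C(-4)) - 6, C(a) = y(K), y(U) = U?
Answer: 71306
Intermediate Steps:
K = -12 (K = -9 - 3 = -12)
C(a) = -12
p = -19 (p = (-1 - 12) - 6 = -13 - 6 = -19)
S(L) = (-5 + L)*(8 + L)
(S(p) - 466)*(-353) = ((-40 + (-19)**2 + 3*(-19)) - 466)*(-353) = ((-40 + 361 - 57) - 466)*(-353) = (264 - 466)*(-353) = -202*(-353) = 71306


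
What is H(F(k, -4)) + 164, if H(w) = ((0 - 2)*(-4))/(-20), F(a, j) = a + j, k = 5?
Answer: 818/5 ≈ 163.60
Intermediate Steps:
H(w) = -⅖ (H(w) = -2*(-4)*(-1/20) = 8*(-1/20) = -⅖)
H(F(k, -4)) + 164 = -⅖ + 164 = 818/5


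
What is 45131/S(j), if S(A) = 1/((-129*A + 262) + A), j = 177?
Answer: -1010663614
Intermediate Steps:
S(A) = 1/(262 - 128*A) (S(A) = 1/((262 - 129*A) + A) = 1/(262 - 128*A))
45131/S(j) = 45131/((-1/(-262 + 128*177))) = 45131/((-1/(-262 + 22656))) = 45131/((-1/22394)) = 45131/((-1*1/22394)) = 45131/(-1/22394) = 45131*(-22394) = -1010663614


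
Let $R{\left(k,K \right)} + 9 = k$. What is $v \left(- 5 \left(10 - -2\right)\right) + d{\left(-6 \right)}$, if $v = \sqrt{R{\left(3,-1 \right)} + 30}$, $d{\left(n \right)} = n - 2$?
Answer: $-8 - 120 \sqrt{6} \approx -301.94$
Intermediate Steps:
$d{\left(n \right)} = -2 + n$
$R{\left(k,K \right)} = -9 + k$
$v = 2 \sqrt{6}$ ($v = \sqrt{\left(-9 + 3\right) + 30} = \sqrt{-6 + 30} = \sqrt{24} = 2 \sqrt{6} \approx 4.899$)
$v \left(- 5 \left(10 - -2\right)\right) + d{\left(-6 \right)} = 2 \sqrt{6} \left(- 5 \left(10 - -2\right)\right) - 8 = 2 \sqrt{6} \left(- 5 \left(10 + 2\right)\right) - 8 = 2 \sqrt{6} \left(\left(-5\right) 12\right) - 8 = 2 \sqrt{6} \left(-60\right) - 8 = - 120 \sqrt{6} - 8 = -8 - 120 \sqrt{6}$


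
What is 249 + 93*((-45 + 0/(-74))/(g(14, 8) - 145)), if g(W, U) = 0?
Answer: 8058/29 ≈ 277.86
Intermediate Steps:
249 + 93*((-45 + 0/(-74))/(g(14, 8) - 145)) = 249 + 93*((-45 + 0/(-74))/(0 - 145)) = 249 + 93*((-45 + 0*(-1/74))/(-145)) = 249 + 93*((-45 + 0)*(-1/145)) = 249 + 93*(-45*(-1/145)) = 249 + 93*(9/29) = 249 + 837/29 = 8058/29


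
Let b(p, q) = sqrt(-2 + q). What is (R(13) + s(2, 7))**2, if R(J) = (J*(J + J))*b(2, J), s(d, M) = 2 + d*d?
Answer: 1256720 + 4056*sqrt(11) ≈ 1.2702e+6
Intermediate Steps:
s(d, M) = 2 + d**2
R(J) = 2*J**2*sqrt(-2 + J) (R(J) = (J*(J + J))*sqrt(-2 + J) = (J*(2*J))*sqrt(-2 + J) = (2*J**2)*sqrt(-2 + J) = 2*J**2*sqrt(-2 + J))
(R(13) + s(2, 7))**2 = (2*13**2*sqrt(-2 + 13) + (2 + 2**2))**2 = (2*169*sqrt(11) + (2 + 4))**2 = (338*sqrt(11) + 6)**2 = (6 + 338*sqrt(11))**2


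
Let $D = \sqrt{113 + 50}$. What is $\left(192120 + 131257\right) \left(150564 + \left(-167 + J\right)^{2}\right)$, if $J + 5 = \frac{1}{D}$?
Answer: $\frac{9495682650125}{163} - \frac{111241688 \sqrt{163}}{163} \approx 5.8247 \cdot 10^{10}$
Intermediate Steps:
$D = \sqrt{163} \approx 12.767$
$J = -5 + \frac{\sqrt{163}}{163}$ ($J = -5 + \frac{1}{\sqrt{163}} = -5 + \frac{\sqrt{163}}{163} \approx -4.9217$)
$\left(192120 + 131257\right) \left(150564 + \left(-167 + J\right)^{2}\right) = \left(192120 + 131257\right) \left(150564 + \left(-167 - \left(5 - \frac{\sqrt{163}}{163}\right)\right)^{2}\right) = 323377 \left(150564 + \left(-172 + \frac{\sqrt{163}}{163}\right)^{2}\right) = 48688934628 + 323377 \left(-172 + \frac{\sqrt{163}}{163}\right)^{2}$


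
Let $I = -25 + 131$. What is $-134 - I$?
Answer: $-240$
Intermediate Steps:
$I = 106$
$-134 - I = -134 - 106 = -240$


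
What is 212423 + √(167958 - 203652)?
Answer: 212423 + 3*I*√3966 ≈ 2.1242e+5 + 188.93*I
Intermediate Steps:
212423 + √(167958 - 203652) = 212423 + √(-35694) = 212423 + 3*I*√3966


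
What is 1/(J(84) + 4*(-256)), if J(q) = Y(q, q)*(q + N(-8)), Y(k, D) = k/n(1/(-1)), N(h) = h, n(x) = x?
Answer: -1/7408 ≈ -0.00013499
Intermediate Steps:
Y(k, D) = -k (Y(k, D) = k/(1/(-1)) = k/(-1) = k*(-1) = -k)
J(q) = -q*(-8 + q) (J(q) = (-q)*(q - 8) = (-q)*(-8 + q) = -q*(-8 + q))
1/(J(84) + 4*(-256)) = 1/(84*(8 - 1*84) + 4*(-256)) = 1/(84*(8 - 84) - 1024) = 1/(84*(-76) - 1024) = 1/(-6384 - 1024) = 1/(-7408) = -1/7408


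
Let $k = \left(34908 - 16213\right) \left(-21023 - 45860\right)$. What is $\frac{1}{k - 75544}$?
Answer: $- \frac{1}{1250453229} \approx -7.9971 \cdot 10^{-10}$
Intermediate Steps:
$k = -1250377685$ ($k = 18695 \left(-66883\right) = -1250377685$)
$\frac{1}{k - 75544} = \frac{1}{-1250377685 - 75544} = \frac{1}{-1250453229} = - \frac{1}{1250453229}$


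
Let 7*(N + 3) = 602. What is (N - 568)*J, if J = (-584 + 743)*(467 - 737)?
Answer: 20821050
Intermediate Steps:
N = 83 (N = -3 + (⅐)*602 = -3 + 86 = 83)
J = -42930 (J = 159*(-270) = -42930)
(N - 568)*J = (83 - 568)*(-42930) = -485*(-42930) = 20821050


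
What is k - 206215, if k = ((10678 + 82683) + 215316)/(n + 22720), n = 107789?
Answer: -26912604758/130509 ≈ -2.0621e+5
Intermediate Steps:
k = 308677/130509 (k = ((10678 + 82683) + 215316)/(107789 + 22720) = (93361 + 215316)/130509 = 308677*(1/130509) = 308677/130509 ≈ 2.3652)
k - 206215 = 308677/130509 - 206215 = -26912604758/130509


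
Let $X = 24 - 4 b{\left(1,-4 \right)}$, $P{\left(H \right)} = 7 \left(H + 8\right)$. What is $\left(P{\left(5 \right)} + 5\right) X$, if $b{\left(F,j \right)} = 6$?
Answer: $0$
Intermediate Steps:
$P{\left(H \right)} = 56 + 7 H$ ($P{\left(H \right)} = 7 \left(8 + H\right) = 56 + 7 H$)
$X = 0$ ($X = 24 + \left(0 - 24\right) = 24 - 24 = 0$)
$\left(P{\left(5 \right)} + 5\right) X = \left(\left(56 + 7 \cdot 5\right) + 5\right) 0 = \left(\left(56 + 35\right) + 5\right) 0 = \left(91 + 5\right) 0 = 96 \cdot 0 = 0$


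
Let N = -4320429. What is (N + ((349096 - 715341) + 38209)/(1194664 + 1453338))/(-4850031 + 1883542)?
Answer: 5720252480447/3927634402489 ≈ 1.4564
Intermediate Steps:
(N + ((349096 - 715341) + 38209)/(1194664 + 1453338))/(-4850031 + 1883542) = (-4320429 + ((349096 - 715341) + 38209)/(1194664 + 1453338))/(-4850031 + 1883542) = (-4320429 + (-366245 + 38209)/2648002)/(-2966489) = (-4320429 - 328036*1/2648002)*(-1/2966489) = (-4320429 - 164018/1324001)*(-1/2966489) = -5720252480447/1324001*(-1/2966489) = 5720252480447/3927634402489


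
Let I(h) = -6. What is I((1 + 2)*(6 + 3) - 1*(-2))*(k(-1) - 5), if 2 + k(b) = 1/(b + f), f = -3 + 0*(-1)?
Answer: 87/2 ≈ 43.500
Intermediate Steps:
f = -3 (f = -3 + 0 = -3)
k(b) = -2 + 1/(-3 + b) (k(b) = -2 + 1/(b - 3) = -2 + 1/(-3 + b))
I((1 + 2)*(6 + 3) - 1*(-2))*(k(-1) - 5) = -6*((7 - 2*(-1))/(-3 - 1) - 5) = -6*((7 + 2)/(-4) - 5) = -6*(-¼*9 - 5) = -6*(-9/4 - 5) = -6*(-29/4) = 87/2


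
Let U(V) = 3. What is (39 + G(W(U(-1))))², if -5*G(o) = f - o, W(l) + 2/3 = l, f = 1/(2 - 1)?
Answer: 346921/225 ≈ 1541.9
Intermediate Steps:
f = 1 (f = 1/1 = 1)
W(l) = -⅔ + l
G(o) = -⅕ + o/5 (G(o) = -(1 - o)/5 = -⅕ + o/5)
(39 + G(W(U(-1))))² = (39 + (-⅕ + (-⅔ + 3)/5))² = (39 + (-⅕ + (⅕)*(7/3)))² = (39 + (-⅕ + 7/15))² = (39 + 4/15)² = (589/15)² = 346921/225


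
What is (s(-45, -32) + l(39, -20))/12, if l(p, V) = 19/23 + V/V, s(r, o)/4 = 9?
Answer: 145/46 ≈ 3.1522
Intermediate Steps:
s(r, o) = 36 (s(r, o) = 4*9 = 36)
l(p, V) = 42/23 (l(p, V) = 19*(1/23) + 1 = 19/23 + 1 = 42/23)
(s(-45, -32) + l(39, -20))/12 = (36 + 42/23)/12 = (870/23)*(1/12) = 145/46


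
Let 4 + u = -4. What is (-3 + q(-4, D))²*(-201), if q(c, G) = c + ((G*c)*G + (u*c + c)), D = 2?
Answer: -5025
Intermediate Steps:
u = -8 (u = -4 - 4 = -8)
q(c, G) = -6*c + c*G² (q(c, G) = c + ((G*c)*G + (-8*c + c)) = c + (c*G² - 7*c) = c + (-7*c + c*G²) = -6*c + c*G²)
(-3 + q(-4, D))²*(-201) = (-3 - 4*(-6 + 2²))²*(-201) = (-3 - 4*(-6 + 4))²*(-201) = (-3 - 4*(-2))²*(-201) = (-3 + 8)²*(-201) = 5²*(-201) = 25*(-201) = -5025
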